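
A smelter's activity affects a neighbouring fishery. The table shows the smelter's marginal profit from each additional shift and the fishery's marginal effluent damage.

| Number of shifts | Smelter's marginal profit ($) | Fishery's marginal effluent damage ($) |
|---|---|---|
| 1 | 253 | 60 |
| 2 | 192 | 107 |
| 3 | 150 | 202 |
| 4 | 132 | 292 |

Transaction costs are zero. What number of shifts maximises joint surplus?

Bargaining reaches the level where marginal profit last exceeds marginal effluent damage.
That holds through level 2 (192 ≥ 107) but not at 3 (150 < 202).

2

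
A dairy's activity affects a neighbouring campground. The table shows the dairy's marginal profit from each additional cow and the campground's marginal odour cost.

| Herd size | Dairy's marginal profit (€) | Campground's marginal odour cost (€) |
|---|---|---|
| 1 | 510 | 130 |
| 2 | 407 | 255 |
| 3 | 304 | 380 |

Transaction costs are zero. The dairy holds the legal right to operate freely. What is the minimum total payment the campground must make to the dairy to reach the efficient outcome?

€304

Left alone the dairy would choose level 3 (marginal profit stays positive).
Efficient level: k* = 2 (marginal profit ≥ marginal odour cost through 2).
The campground must at least cover the dairy's forgone profit from cutting 3→2: 304 = 304.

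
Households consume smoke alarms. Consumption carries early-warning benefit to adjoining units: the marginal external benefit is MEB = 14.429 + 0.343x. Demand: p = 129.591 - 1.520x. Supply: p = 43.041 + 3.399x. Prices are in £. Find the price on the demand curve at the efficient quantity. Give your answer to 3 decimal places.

P = £96.049

Social marginal benefit = demand + MEB = 144.020 - 1.177x.
Set SMB = MC: 144.020 - 1.177x = 43.041 + 3.399x → x* = 22.0671.
Consumer price on the demand curve at x*: 129.591 − 1.520×22.0671 = 96.0490.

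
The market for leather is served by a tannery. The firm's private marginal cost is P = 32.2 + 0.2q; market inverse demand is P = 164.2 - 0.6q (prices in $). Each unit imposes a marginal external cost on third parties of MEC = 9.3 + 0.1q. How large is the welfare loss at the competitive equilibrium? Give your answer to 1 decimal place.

Market equilibrium (private): 32.2 + 0.2q = 164.2 - 0.6q → q_m = 165.0000.
Social marginal cost = private MC + MEC = 41.5 + 0.3q.
Set SMC = demand: 41.5 + 0.3q = 164.2 - 0.6q → q* = 136.3333.
The loss is the area between SMC and demand from q* to q_m; with linear curves that's a triangle of height MEC(q_m).
DWL = ½ × 28.6667 × 25.8000 = 369.8004.

DWL = $369.8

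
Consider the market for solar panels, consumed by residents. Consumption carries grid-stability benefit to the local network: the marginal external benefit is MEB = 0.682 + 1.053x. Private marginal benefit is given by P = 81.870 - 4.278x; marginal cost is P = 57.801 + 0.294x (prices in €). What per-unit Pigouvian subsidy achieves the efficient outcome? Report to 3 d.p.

subsidy = €8.088 per unit

Social marginal benefit = demand + MEB = 82.552 - 3.225x.
Set SMB = MC: 82.552 - 3.225x = 57.801 + 0.294x → x* = 7.0335.
The Pigouvian subsidy equals MEB at x*: 0.682 + 1.053×7.0335 = 8.0883.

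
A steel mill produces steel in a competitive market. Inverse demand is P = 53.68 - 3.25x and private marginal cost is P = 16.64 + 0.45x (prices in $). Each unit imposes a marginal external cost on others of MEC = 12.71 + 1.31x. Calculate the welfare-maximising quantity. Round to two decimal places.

x* = 4.86

Social marginal cost = private MC + MEC = 29.35 + 1.76x.
Set SMC = demand: 29.35 + 1.76x = 53.68 - 3.25x → x* = 4.8563.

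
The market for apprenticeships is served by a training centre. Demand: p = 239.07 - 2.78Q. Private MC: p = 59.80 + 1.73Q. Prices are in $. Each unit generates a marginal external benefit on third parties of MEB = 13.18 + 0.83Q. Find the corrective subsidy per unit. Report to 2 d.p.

Social marginal cost = private MC − MEB = 46.62 + 0.90Q.
Set SMC = demand: 46.62 + 0.90Q = 239.07 - 2.78Q → Q* = 52.2962.
The Pigouvian subsidy equals MEB at Q*: 13.18 + 0.83×52.2962 = 56.5858.

subsidy = $56.59 per unit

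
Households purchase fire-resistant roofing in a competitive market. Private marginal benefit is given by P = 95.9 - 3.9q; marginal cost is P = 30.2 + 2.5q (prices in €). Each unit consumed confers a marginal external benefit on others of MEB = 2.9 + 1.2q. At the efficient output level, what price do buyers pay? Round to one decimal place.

P = €44.5

Social marginal benefit = demand + MEB = 98.8 - 2.7q.
Set SMB = MC: 98.8 - 2.7q = 30.2 + 2.5q → q* = 13.1923.
Consumer price on the demand curve at q*: 95.9 − 3.9×13.1923 = 44.4500.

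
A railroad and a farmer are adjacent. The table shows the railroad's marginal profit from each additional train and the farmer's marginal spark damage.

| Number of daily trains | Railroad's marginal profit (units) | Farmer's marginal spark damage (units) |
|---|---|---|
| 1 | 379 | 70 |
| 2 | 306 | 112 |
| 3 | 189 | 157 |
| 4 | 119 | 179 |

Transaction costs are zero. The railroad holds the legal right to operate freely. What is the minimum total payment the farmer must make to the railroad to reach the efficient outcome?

Left alone the railroad would choose level 4 (marginal profit stays positive).
Efficient level: k* = 3 (marginal profit ≥ marginal spark damage through 3).
The farmer must at least cover the railroad's forgone profit from cutting 4→3: 119 = 119.

119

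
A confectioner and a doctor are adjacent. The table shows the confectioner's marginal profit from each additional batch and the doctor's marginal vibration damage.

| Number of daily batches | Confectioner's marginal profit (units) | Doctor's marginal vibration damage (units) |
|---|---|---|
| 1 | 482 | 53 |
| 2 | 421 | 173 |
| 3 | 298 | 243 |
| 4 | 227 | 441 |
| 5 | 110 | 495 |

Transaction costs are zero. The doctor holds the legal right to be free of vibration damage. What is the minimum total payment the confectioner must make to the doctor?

Efficient level: marginal profit ≥ marginal vibration damage through level 3, so k* = 3.
With the doctor holding the right, the confectioner must at least compensate total damage at k*: 53 + 173 + 243 = 469.

469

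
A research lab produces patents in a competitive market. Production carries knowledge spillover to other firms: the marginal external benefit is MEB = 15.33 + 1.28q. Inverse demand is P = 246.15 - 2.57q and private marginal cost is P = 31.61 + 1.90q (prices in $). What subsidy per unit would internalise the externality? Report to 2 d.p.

subsidy = $107.57 per unit

Social marginal cost = private MC − MEB = 16.28 + 0.62q.
Set SMC = demand: 16.28 + 0.62q = 246.15 - 2.57q → q* = 72.0596.
The Pigouvian subsidy equals MEB at q*: 15.33 + 1.28×72.0596 = 107.5663.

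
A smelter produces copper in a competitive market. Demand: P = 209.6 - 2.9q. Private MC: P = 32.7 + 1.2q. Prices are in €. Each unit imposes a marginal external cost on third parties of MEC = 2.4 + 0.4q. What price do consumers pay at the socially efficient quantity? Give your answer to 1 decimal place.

P = €97.1

Social marginal cost = private MC + MEC = 35.1 + 1.6q.
Set SMC = demand: 35.1 + 1.6q = 209.6 - 2.9q → q* = 38.7778.
Consumer price on the demand curve at q*: 209.6 − 2.9×38.7778 = 97.1444.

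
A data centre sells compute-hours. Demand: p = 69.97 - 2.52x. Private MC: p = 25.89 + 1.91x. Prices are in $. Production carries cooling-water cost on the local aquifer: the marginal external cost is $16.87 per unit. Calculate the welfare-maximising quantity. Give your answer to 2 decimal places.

Social marginal cost = private MC + MEC = 42.76 + 1.91x.
Set SMC = demand: 42.76 + 1.91x = 69.97 - 2.52x → x* = 6.1422.

x* = 6.14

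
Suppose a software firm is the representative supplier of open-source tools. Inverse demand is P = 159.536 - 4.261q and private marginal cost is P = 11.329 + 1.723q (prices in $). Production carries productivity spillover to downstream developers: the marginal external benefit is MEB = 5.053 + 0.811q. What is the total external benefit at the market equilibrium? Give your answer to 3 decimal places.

Market equilibrium (private): 11.329 + 1.723q = 159.536 - 4.261q → q_m = 24.7672.
Total external benefit = ∫₀^{q_m} (5.053 + 0.811q) dq = 5.053×24.7672 + ½×0.811×24.7672² = 373.8881.

$373.888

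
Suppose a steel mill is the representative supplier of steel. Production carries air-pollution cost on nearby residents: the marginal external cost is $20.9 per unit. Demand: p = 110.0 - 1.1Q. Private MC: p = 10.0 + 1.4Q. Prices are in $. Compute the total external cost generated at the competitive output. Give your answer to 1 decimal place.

$836.0

Market equilibrium (private): 10.0 + 1.4Q = 110.0 - 1.1Q → Q_m = 40.0000.
Total external cost = MEC × Q_m = 20.9 × 40.0000 = 836.0000.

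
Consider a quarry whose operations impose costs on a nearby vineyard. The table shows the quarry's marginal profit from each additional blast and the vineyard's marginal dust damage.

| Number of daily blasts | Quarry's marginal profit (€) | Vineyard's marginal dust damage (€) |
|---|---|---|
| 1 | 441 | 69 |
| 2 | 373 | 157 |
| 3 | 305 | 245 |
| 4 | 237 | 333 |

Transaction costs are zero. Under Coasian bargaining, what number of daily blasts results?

Bargaining reaches the level where marginal profit last exceeds marginal dust damage.
That holds through level 3 (305 ≥ 245) but not at 4 (237 < 333).

3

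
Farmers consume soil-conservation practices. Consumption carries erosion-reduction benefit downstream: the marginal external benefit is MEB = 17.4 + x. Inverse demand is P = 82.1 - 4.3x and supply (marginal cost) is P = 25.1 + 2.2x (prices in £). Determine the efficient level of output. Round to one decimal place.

Social marginal benefit = demand + MEB = 99.5 - 3.3x.
Set SMB = MC: 99.5 - 3.3x = 25.1 + 2.2x → x* = 13.5273.

x* = 13.5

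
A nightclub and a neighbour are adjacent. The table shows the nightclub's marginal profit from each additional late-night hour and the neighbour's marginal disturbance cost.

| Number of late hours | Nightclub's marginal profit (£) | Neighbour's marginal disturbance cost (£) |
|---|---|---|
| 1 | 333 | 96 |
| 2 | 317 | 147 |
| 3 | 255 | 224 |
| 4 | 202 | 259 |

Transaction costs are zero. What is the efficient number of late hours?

3

Bargaining reaches the level where marginal profit last exceeds marginal disturbance cost.
That holds through level 3 (255 ≥ 224) but not at 4 (202 < 259).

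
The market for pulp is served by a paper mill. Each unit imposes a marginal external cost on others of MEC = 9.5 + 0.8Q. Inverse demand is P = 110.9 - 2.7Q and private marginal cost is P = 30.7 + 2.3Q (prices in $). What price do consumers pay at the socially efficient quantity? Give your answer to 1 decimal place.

P = $78.0

Social marginal cost = private MC + MEC = 40.2 + 3.1Q.
Set SMC = demand: 40.2 + 3.1Q = 110.9 - 2.7Q → Q* = 12.1897.
Consumer price on the demand curve at Q*: 110.9 − 2.7×12.1897 = 77.9878.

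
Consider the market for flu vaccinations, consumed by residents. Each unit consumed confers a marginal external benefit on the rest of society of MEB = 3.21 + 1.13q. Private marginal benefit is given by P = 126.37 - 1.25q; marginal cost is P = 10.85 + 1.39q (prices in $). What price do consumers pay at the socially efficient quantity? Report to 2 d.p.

Social marginal benefit = demand + MEB = 129.58 - 0.12q.
Set SMB = MC: 129.58 - 0.12q = 10.85 + 1.39q → q* = 78.6291.
Consumer price on the demand curve at q*: 126.37 − 1.25×78.6291 = 28.0836.

P = $28.08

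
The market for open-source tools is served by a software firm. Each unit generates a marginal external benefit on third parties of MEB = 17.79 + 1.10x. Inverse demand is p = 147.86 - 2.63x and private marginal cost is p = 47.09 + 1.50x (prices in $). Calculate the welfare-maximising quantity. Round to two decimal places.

x* = 39.13

Social marginal cost = private MC − MEB = 29.30 + 0.40x.
Set SMC = demand: 29.30 + 0.40x = 147.86 - 2.63x → x* = 39.1287.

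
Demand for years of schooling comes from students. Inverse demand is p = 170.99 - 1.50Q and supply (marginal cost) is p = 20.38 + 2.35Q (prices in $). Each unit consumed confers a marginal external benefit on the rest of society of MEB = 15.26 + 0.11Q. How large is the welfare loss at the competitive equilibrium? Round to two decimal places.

Market equilibrium (private): 20.38 + 2.35Q = 170.99 - 1.50Q → Q_m = 39.1195.
Social marginal benefit = demand + MEB = 186.25 - 1.39Q.
Set SMB = MC: 186.25 - 1.39Q = 20.38 + 2.35Q → Q* = 44.3503.
The welfare-loss triangle has base |Q_m − Q*| and height MEB(Q_m) (the vertical gap between SMB and MC is zero at Q* and MEB at Q_m).
DWL = ½ × 5.2308 × 19.5631 = 51.1653.

DWL = $51.17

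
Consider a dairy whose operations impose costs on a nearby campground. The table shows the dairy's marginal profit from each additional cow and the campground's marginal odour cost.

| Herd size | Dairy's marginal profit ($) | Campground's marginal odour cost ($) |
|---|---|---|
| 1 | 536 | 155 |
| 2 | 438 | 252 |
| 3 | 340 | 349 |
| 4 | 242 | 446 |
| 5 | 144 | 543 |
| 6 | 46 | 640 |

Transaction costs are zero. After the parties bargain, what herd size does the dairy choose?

2

Bargaining reaches the level where marginal profit last exceeds marginal odour cost.
That holds through level 2 (438 ≥ 252) but not at 3 (340 < 349).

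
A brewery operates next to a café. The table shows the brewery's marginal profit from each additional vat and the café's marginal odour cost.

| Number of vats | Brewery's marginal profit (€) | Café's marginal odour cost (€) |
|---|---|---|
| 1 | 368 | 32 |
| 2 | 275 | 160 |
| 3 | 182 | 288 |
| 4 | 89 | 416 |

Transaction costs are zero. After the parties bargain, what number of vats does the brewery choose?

2

Bargaining reaches the level where marginal profit last exceeds marginal odour cost.
That holds through level 2 (275 ≥ 160) but not at 3 (182 < 288).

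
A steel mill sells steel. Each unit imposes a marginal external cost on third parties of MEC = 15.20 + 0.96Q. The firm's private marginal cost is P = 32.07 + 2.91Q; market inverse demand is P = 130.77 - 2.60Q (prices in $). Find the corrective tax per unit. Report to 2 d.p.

Social marginal cost = private MC + MEC = 47.27 + 3.87Q.
Set SMC = demand: 47.27 + 3.87Q = 130.77 - 2.60Q → Q* = 12.9057.
The Pigouvian tax equals MEC at Q*: 15.20 + 0.96×12.9057 = 27.5895.

tax = $27.59 per unit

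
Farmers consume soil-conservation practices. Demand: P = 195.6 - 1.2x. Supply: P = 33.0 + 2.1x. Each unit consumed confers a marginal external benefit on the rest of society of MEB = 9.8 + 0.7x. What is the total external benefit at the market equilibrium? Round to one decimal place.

1332.6

Market equilibrium (private): 33.0 + 2.1x = 195.6 - 1.2x → x_m = 49.2727.
Total external benefit = ∫₀^{x_m} (9.8 + 0.7x) dx = 9.8×49.2727 + ½×0.7×49.2727² = 1332.6021.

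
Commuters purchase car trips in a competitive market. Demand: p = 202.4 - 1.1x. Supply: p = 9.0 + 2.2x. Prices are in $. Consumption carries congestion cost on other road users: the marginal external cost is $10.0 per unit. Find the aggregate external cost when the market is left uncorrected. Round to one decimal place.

Market equilibrium (private): 9.0 + 2.2x = 202.4 - 1.1x → x_m = 58.6061.
Total external cost = MEC × x_m = 10.0 × 58.6061 = 586.0610.

$586.1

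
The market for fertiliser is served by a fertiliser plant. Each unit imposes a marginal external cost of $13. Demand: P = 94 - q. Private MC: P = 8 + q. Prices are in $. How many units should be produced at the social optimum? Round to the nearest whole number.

Social marginal cost = private MC + MEC = 21 + q.
Set SMC = demand: 21 + q = 94 - q → q* = 36.5000.

q* = 37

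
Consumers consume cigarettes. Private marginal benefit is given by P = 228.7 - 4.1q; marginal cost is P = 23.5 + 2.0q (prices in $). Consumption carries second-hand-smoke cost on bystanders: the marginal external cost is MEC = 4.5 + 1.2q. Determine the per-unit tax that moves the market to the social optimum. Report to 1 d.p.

Social marginal benefit = demand − MEC = 224.2 - 5.3q.
Set SMB = MC: 224.2 - 5.3q = 23.5 + 2.0q → q* = 27.4932.
The Pigouvian tax equals MEC at q*: 4.5 + 1.2×27.4932 = 37.4918.

tax = $37.5 per unit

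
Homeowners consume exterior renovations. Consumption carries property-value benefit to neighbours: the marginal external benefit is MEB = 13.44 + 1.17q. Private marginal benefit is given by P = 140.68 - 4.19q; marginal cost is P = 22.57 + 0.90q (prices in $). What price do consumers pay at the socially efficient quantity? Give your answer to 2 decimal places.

P = $0.07

Social marginal benefit = demand + MEB = 154.12 - 3.02q.
Set SMB = MC: 154.12 - 3.02q = 22.57 + 0.90q → q* = 33.5587.
Consumer price on the demand curve at q*: 140.68 − 4.19×33.5587 = 0.0690.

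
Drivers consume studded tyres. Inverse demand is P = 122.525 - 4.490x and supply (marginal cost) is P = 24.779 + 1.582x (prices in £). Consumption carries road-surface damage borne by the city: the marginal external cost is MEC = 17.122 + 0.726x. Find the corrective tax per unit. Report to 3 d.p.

Social marginal benefit = demand − MEC = 105.403 - 5.216x.
Set SMB = MC: 105.403 - 5.216x = 24.779 + 1.582x → x* = 11.8600.
The Pigouvian tax equals MEC at x*: 17.122 + 0.726×11.8600 = 25.7324.

tax = £25.732 per unit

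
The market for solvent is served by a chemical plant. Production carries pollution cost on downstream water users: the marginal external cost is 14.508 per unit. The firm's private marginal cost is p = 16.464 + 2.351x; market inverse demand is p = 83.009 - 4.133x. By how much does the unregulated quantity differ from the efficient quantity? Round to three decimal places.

2.238 units

Market equilibrium (private): 16.464 + 2.351x = 83.009 - 4.133x → x_m = 10.2630.
Social marginal cost = private MC + MEC = 30.972 + 2.351x.
Set SMC = demand: 30.972 + 2.351x = 83.009 - 4.133x → x* = 8.0254.
Gap = |10.2630 − 8.0254| = 2.2376.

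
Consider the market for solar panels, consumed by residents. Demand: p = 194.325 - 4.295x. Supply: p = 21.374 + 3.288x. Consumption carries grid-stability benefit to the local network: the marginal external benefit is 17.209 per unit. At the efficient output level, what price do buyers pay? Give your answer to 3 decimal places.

Social marginal benefit = demand + MEB = 211.534 - 4.295x.
Set SMB = MC: 211.534 - 4.295x = 21.374 + 3.288x → x* = 25.0771.
Consumer price on the demand curve at x*: 194.325 − 4.295×25.0771 = 86.6189.

P = 86.619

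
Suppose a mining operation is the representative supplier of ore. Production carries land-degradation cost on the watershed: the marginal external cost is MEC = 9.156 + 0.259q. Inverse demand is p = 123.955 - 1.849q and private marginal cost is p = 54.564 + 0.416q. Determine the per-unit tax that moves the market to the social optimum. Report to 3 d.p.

tax = 15.337 per unit

Social marginal cost = private MC + MEC = 63.720 + 0.675q.
Set SMC = demand: 63.720 + 0.675q = 123.955 - 1.849q → q* = 23.8649.
The Pigouvian tax equals MEC at q*: 9.156 + 0.259×23.8649 = 15.3370.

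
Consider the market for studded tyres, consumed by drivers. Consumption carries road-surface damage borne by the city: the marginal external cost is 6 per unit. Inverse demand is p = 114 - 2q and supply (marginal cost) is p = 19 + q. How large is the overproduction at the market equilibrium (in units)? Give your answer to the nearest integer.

Market equilibrium (private): 19 + q = 114 - 2q → q_m = 31.6667.
Social marginal benefit = demand − MEC = 108 - 2q.
Set SMB = MC: 108 - 2q = 19 + q → q* = 29.6667.
Gap = |31.6667 − 29.6667| = 2.0000.

2 units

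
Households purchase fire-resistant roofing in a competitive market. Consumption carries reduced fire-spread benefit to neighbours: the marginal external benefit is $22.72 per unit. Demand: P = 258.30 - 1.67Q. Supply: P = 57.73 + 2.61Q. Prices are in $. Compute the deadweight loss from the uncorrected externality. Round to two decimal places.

DWL = $60.30

Market equilibrium (private): 57.73 + 2.61Q = 258.30 - 1.67Q → Q_m = 46.8621.
Social marginal benefit = demand + MEB = 281.02 - 1.67Q.
Set SMB = MC: 281.02 - 1.67Q = 57.73 + 2.61Q → Q* = 52.1706.
Between Q* and Q_m the wedge SMB − MC runs linearly from 0 to MEB(Q_m), so the loss is a triangle.
DWL = ½ × 5.3085 × 22.7200 = 60.3046.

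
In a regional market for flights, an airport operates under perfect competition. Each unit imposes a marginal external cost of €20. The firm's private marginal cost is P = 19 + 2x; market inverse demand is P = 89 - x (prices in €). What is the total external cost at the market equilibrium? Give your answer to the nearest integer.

Market equilibrium (private): 19 + 2x = 89 - x → x_m = 23.3333.
Total external cost = MEC × x_m = 20 × 23.3333 = 466.6660.

€467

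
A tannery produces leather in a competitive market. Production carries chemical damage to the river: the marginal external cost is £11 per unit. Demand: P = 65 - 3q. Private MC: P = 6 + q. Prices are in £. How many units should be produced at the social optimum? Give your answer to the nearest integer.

q* = 12

Social marginal cost = private MC + MEC = 17 + q.
Set SMC = demand: 17 + q = 65 - 3q → q* = 12.0000.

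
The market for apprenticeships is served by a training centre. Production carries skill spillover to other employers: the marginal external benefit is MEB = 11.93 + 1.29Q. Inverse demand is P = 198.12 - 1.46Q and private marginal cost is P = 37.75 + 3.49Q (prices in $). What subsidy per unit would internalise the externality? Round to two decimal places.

subsidy = $72.66 per unit

Social marginal cost = private MC − MEB = 25.82 + 2.20Q.
Set SMC = demand: 25.82 + 2.20Q = 198.12 - 1.46Q → Q* = 47.0765.
The Pigouvian subsidy equals MEB at Q*: 11.93 + 1.29×47.0765 = 72.6587.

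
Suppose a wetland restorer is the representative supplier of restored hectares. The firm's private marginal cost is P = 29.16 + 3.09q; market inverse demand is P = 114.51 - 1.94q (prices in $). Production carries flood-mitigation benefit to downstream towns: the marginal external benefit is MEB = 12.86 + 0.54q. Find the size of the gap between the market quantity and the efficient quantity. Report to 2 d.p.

4.90 units

Market equilibrium (private): 29.16 + 3.09q = 114.51 - 1.94q → q_m = 16.9682.
Social marginal cost = private MC − MEB = 16.30 + 2.55q.
Set SMC = demand: 16.30 + 2.55q = 114.51 - 1.94q → q* = 21.8731.
Gap = |16.9682 − 21.8731| = 4.9049.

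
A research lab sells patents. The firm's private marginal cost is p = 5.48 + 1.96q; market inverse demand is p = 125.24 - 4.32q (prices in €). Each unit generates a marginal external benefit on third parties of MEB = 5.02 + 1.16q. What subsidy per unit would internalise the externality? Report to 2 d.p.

Social marginal cost = private MC − MEB = 0.46 + 0.80q.
Set SMC = demand: 0.46 + 0.80q = 125.24 - 4.32q → q* = 24.3711.
The Pigouvian subsidy equals MEB at q*: 5.02 + 1.16×24.3711 = 33.2905.

subsidy = €33.29 per unit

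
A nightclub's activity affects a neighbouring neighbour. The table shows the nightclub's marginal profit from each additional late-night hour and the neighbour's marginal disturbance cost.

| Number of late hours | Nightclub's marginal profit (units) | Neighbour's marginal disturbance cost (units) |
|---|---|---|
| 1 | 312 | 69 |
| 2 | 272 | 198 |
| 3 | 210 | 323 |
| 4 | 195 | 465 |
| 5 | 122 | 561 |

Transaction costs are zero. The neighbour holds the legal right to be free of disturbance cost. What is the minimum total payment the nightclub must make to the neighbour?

267

Efficient level: marginal profit ≥ marginal disturbance cost through level 2, so k* = 2.
With the neighbour holding the right, the nightclub must at least compensate total damage at k*: 69 + 198 = 267.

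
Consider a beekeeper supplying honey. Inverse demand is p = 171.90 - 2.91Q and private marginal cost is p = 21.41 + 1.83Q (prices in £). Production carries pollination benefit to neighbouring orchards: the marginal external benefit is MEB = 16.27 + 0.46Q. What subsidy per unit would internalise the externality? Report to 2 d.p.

subsidy = £34.19 per unit

Social marginal cost = private MC − MEB = 5.14 + 1.37Q.
Set SMC = demand: 5.14 + 1.37Q = 171.90 - 2.91Q → Q* = 38.9626.
The Pigouvian subsidy equals MEB at Q*: 16.27 + 0.46×38.9626 = 34.1928.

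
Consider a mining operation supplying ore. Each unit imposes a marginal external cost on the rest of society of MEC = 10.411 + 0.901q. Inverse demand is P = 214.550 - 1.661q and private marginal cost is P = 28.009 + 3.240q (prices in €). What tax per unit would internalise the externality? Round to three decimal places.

Social marginal cost = private MC + MEC = 38.420 + 4.141q.
Set SMC = demand: 38.420 + 4.141q = 214.550 - 1.661q → q* = 30.3568.
The Pigouvian tax equals MEC at q*: 10.411 + 0.901×30.3568 = 37.7625.

tax = €37.762 per unit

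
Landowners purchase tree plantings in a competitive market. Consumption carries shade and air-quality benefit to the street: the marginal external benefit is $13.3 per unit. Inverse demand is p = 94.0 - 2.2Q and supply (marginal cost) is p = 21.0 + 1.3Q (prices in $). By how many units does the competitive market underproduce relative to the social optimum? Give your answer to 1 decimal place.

Market equilibrium (private): 21.0 + 1.3Q = 94.0 - 2.2Q → Q_m = 20.8571.
Social marginal benefit = demand + MEB = 107.3 - 2.2Q.
Set SMB = MC: 107.3 - 2.2Q = 21.0 + 1.3Q → Q* = 24.6571.
Gap = |20.8571 − 24.6571| = 3.8000.

3.8 units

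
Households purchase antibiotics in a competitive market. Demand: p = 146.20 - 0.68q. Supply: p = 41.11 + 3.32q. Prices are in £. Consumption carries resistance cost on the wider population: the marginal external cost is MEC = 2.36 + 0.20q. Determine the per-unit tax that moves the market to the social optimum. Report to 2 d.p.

Social marginal benefit = demand − MEC = 143.84 - 0.88q.
Set SMB = MC: 143.84 - 0.88q = 41.11 + 3.32q → q* = 24.4595.
The Pigouvian tax equals MEC at q*: 2.36 + 0.20×24.4595 = 7.2519.

tax = £7.25 per unit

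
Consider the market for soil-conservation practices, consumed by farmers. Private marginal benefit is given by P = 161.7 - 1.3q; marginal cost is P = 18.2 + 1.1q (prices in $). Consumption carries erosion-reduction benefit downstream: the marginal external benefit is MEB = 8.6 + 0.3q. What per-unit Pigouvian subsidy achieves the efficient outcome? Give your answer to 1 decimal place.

Social marginal benefit = demand + MEB = 170.3 - q.
Set SMB = MC: 170.3 - q = 18.2 + 1.1q → q* = 72.4286.
The Pigouvian subsidy equals MEB at q*: 8.6 + 0.3×72.4286 = 30.3286.

subsidy = $30.3 per unit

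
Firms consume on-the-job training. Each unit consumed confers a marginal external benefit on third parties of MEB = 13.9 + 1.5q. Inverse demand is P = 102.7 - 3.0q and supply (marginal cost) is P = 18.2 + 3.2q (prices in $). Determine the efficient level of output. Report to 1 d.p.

q* = 20.9

Social marginal benefit = demand + MEB = 116.6 - 1.5q.
Set SMB = MC: 116.6 - 1.5q = 18.2 + 3.2q → q* = 20.9362.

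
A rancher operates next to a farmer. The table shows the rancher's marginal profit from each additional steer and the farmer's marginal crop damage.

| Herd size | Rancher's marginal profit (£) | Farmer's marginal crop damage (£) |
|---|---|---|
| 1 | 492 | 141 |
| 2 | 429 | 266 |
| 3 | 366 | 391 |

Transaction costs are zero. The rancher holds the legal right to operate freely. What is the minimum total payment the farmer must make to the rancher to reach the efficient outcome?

£366

Left alone the rancher would choose level 3 (marginal profit stays positive).
Efficient level: k* = 2 (marginal profit ≥ marginal crop damage through 2).
The farmer must at least cover the rancher's forgone profit from cutting 3→2: 366 = 366.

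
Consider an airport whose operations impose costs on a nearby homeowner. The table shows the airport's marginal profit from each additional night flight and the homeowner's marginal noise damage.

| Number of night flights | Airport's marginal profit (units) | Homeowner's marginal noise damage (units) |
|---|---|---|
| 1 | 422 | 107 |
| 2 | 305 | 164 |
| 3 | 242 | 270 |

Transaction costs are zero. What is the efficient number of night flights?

Bargaining reaches the level where marginal profit last exceeds marginal noise damage.
That holds through level 2 (305 ≥ 164) but not at 3 (242 < 270).

2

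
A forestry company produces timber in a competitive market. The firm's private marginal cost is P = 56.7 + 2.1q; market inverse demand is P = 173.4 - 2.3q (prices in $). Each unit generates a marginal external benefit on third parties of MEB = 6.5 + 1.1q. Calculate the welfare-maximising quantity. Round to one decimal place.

Social marginal cost = private MC − MEB = 50.2 + q.
Set SMC = demand: 50.2 + q = 173.4 - 2.3q → q* = 37.3333.

q* = 37.3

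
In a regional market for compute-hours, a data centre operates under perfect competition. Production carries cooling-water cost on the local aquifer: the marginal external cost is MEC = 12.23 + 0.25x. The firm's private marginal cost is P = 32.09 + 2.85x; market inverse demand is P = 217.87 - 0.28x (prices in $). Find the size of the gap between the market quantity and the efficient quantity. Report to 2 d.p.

8.01 units

Market equilibrium (private): 32.09 + 2.85x = 217.87 - 0.28x → x_m = 59.3546.
Social marginal cost = private MC + MEC = 44.32 + 3.10x.
Set SMC = demand: 44.32 + 3.10x = 217.87 - 0.28x → x* = 51.3462.
Gap = |59.3546 − 51.3462| = 8.0084.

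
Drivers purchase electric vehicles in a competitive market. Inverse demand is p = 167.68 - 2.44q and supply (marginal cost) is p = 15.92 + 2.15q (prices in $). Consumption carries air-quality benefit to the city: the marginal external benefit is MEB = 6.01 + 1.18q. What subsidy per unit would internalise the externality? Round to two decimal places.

subsidy = $60.60 per unit

Social marginal benefit = demand + MEB = 173.69 - 1.26q.
Set SMB = MC: 173.69 - 1.26q = 15.92 + 2.15q → q* = 46.2669.
The Pigouvian subsidy equals MEB at q*: 6.01 + 1.18×46.2669 = 60.6049.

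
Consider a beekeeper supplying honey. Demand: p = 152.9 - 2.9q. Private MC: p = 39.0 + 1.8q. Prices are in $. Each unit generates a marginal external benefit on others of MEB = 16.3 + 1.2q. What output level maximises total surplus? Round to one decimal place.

q* = 37.2

Social marginal cost = private MC − MEB = 22.7 + 0.6q.
Set SMC = demand: 22.7 + 0.6q = 152.9 - 2.9q → q* = 37.2000.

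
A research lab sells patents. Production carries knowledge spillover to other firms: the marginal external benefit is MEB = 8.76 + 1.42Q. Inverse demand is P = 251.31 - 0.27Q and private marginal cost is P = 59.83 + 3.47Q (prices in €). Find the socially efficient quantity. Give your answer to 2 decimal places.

Social marginal cost = private MC − MEB = 51.07 + 2.05Q.
Set SMC = demand: 51.07 + 2.05Q = 251.31 - 0.27Q → Q* = 86.3103.

Q* = 86.31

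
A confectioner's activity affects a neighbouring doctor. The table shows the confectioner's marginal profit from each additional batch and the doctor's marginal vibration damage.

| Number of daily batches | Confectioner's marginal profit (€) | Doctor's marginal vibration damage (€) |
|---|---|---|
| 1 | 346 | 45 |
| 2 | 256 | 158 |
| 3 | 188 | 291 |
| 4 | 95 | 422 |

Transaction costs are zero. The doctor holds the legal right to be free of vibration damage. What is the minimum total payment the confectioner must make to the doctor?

Efficient level: marginal profit ≥ marginal vibration damage through level 2, so k* = 2.
With the doctor holding the right, the confectioner must at least compensate total damage at k*: 45 + 158 = 203.

€203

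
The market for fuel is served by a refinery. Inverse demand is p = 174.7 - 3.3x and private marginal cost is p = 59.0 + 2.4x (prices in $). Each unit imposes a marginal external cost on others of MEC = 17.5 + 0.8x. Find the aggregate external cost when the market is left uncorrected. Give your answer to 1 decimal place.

$520.0

Market equilibrium (private): 59.0 + 2.4x = 174.7 - 3.3x → x_m = 20.2982.
Total external cost = ∫₀^{x_m} (17.5 + 0.8x) dx = 17.5×20.2982 + ½×0.8×20.2982² = 520.0253.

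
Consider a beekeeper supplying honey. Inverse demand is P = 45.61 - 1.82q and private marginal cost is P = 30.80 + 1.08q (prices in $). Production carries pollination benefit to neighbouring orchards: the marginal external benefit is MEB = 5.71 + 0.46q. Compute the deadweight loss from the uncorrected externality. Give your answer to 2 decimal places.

DWL = $13.31

Market equilibrium (private): 30.80 + 1.08q = 45.61 - 1.82q → q_m = 5.1069.
Social marginal cost = private MC − MEB = 25.09 + 0.62q.
Set SMC = demand: 25.09 + 0.62q = 45.61 - 1.82q → q* = 8.4098.
The loss is the area between SMC and demand from q* to q_m; with linear curves that's a triangle of height MEB(q_m).
DWL = ½ × 3.3029 × 8.0592 = 13.3094.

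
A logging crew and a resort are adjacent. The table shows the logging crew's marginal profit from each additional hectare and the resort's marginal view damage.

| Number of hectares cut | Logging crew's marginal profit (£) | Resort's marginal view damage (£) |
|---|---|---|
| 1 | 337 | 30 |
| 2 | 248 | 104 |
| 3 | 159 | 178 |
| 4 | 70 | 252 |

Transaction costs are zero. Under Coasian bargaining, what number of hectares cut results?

2

Bargaining reaches the level where marginal profit last exceeds marginal view damage.
That holds through level 2 (248 ≥ 104) but not at 3 (159 < 178).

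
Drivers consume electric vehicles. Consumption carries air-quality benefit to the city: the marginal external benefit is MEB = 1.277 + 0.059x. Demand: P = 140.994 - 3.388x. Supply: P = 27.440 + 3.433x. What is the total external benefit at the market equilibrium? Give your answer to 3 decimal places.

29.435

Market equilibrium (private): 27.440 + 3.433x = 140.994 - 3.388x → x_m = 16.6477.
Total external benefit = ∫₀^{x_m} (1.277 + 0.059x) dx = 1.277×16.6477 + ½×0.059×16.6477² = 29.4349.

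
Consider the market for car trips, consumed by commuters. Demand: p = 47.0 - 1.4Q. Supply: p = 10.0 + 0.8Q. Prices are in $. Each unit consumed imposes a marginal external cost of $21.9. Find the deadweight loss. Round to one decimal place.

DWL = $109.0

Market equilibrium (private): 10.0 + 0.8Q = 47.0 - 1.4Q → Q_m = 16.8182.
Social marginal benefit = demand − MEC = 25.1 - 1.4Q.
Set SMB = MC: 25.1 - 1.4Q = 10.0 + 0.8Q → Q* = 6.8636.
Between Q* and Q_m the wedge MC − SMB runs linearly from 0 to MEC(Q_m), so the loss is a triangle.
DWL = ½ × 9.9546 × 21.9000 = 109.0029.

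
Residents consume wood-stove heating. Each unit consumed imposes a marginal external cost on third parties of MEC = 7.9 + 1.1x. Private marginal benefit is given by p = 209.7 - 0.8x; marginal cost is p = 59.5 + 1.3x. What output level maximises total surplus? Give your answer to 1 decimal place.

Social marginal benefit = demand − MEC = 201.8 - 1.9x.
Set SMB = MC: 201.8 - 1.9x = 59.5 + 1.3x → x* = 44.4688.

x* = 44.5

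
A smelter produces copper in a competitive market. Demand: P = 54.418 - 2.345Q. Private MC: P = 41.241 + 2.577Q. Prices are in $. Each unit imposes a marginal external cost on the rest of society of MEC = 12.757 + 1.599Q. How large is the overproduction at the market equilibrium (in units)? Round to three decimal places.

Market equilibrium (private): 41.241 + 2.577Q = 54.418 - 2.345Q → Q_m = 2.6772.
Social marginal cost = private MC + MEC = 53.998 + 4.176Q.
Set SMC = demand: 53.998 + 4.176Q = 54.418 - 2.345Q → Q* = 0.0644.
Gap = |2.6772 − 0.0644| = 2.6128.

2.613 units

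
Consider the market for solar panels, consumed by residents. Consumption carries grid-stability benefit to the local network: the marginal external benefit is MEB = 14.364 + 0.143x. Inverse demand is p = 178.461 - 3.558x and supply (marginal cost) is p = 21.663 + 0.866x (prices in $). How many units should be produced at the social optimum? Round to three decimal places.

Social marginal benefit = demand + MEB = 192.825 - 3.415x.
Set SMB = MC: 192.825 - 3.415x = 21.663 + 0.866x → x* = 39.9818.

x* = 39.982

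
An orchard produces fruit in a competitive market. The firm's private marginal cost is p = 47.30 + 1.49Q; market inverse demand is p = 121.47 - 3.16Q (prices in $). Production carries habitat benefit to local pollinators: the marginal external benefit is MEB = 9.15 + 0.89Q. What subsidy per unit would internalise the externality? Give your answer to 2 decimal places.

Social marginal cost = private MC − MEB = 38.15 + 0.60Q.
Set SMC = demand: 38.15 + 0.60Q = 121.47 - 3.16Q → Q* = 22.1596.
The Pigouvian subsidy equals MEB at Q*: 9.15 + 0.89×22.1596 = 28.8720.

subsidy = $28.87 per unit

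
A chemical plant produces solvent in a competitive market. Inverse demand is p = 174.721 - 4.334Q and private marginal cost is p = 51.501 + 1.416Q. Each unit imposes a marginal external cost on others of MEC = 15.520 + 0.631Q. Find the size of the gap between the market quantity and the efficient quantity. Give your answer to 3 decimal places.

Market equilibrium (private): 51.501 + 1.416Q = 174.721 - 4.334Q → Q_m = 21.4296.
Social marginal cost = private MC + MEC = 67.021 + 2.047Q.
Set SMC = demand: 67.021 + 2.047Q = 174.721 - 4.334Q → Q* = 16.8782.
Gap = |21.4296 − 16.8782| = 4.5514.

4.551 units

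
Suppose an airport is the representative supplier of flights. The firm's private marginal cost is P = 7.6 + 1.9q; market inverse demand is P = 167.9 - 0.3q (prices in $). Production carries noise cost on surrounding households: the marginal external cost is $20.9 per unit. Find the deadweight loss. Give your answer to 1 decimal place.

Market equilibrium (private): 7.6 + 1.9q = 167.9 - 0.3q → q_m = 72.8636.
Social marginal cost = private MC + MEC = 28.5 + 1.9q.
Set SMC = demand: 28.5 + 1.9q = 167.9 - 0.3q → q* = 63.3636.
Height of the DWL triangle at q_m is SMC(q_m) − demand(q_m) = MEC(q_m) = 20.9000.
DWL = ½ × 9.5000 × 20.9000 = 99.2750.

DWL = $99.3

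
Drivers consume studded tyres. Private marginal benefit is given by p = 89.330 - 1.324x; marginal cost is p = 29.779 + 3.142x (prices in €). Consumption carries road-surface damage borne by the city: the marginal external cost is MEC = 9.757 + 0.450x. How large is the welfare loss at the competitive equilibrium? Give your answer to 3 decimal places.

DWL = €25.254

Market equilibrium (private): 29.779 + 3.142x = 89.330 - 1.324x → x_m = 13.3343.
Social marginal benefit = demand − MEC = 79.573 - 1.774x.
Set SMB = MC: 79.573 - 1.774x = 29.779 + 3.142x → x* = 10.1290.
The loss is the area between SMB and MC from x* to x_m; with linear curves that's a triangle of height MEC(x_m).
DWL = ½ × 3.2053 × 15.7574 = 25.2536.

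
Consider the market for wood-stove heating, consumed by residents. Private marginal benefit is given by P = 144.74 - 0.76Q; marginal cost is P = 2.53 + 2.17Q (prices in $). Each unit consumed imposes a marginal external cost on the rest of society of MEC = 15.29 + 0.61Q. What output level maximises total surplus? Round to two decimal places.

Social marginal benefit = demand − MEC = 129.45 - 1.37Q.
Set SMB = MC: 129.45 - 1.37Q = 2.53 + 2.17Q → Q* = 35.8531.

Q* = 35.85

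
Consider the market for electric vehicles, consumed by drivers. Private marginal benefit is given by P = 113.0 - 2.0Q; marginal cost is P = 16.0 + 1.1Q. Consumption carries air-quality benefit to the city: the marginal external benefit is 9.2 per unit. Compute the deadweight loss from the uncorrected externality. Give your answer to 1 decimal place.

Market equilibrium (private): 16.0 + 1.1Q = 113.0 - 2.0Q → Q_m = 31.2903.
Social marginal benefit = demand + MEB = 122.2 - 2.0Q.
Set SMB = MC: 122.2 - 2.0Q = 16.0 + 1.1Q → Q* = 34.2581.
Height of the DWL triangle at Q_m is SMB(Q_m) − MC(Q_m) = MEB(Q_m) = 9.2000.
DWL = ½ × 2.9678 × 9.2000 = 13.6519.

DWL = 13.7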